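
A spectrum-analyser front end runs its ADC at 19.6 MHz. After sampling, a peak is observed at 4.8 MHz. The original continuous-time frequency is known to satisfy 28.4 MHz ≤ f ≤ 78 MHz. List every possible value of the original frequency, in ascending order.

34.4 MHz, 44 MHz, 54 MHz, 63.6 MHz, 73.6 MHz

Frequencies that alias to 4.8 MHz are k·fs ± 4.8 MHz for integer k ≥ 0.
k=0: 4.8 MHz.
k=1: 14.8 MHz, 24.4 MHz.
k=2: 34.4 MHz, 44 MHz.
k=3: 54 MHz, 63.6 MHz.
k=4: 73.6 MHz, 83.2 MHz.
k=5: 93.2 MHz, 102.8 MHz.
Within [28.4 MHz, 78 MHz]: 34.4 MHz, 44 MHz, 54 MHz, 63.6 MHz, 73.6 MHz.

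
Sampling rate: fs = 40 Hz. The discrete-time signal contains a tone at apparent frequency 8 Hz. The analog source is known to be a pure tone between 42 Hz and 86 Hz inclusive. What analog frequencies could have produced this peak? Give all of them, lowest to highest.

Frequencies that alias to 8 Hz are k·fs ± 8 Hz for integer k ≥ 0.
k=0: 8 Hz.
k=1: 32 Hz, 48 Hz.
k=2: 72 Hz, 88 Hz.
k=3: 112 Hz, 128 Hz.
Within [42 Hz, 86 Hz]: 48 Hz, 72 Hz.

48 Hz, 72 Hz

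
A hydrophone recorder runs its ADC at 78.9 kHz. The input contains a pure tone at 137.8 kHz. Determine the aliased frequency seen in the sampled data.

137.8 kHz mod fs = 58.9 kHz.
58.9 kHz > fs/2 = 39.45 kHz, folds to fs − 58.9 kHz = 20 kHz.

20 kHz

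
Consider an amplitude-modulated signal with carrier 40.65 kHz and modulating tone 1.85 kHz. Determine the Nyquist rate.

AM sidebands sit at fc ± fm = 38.8 kHz and 42.5 kHz.
Highest-frequency component: 42.5 kHz.
Nyquist rate = 2 × 42.5 kHz = 85 kHz.

85 kHz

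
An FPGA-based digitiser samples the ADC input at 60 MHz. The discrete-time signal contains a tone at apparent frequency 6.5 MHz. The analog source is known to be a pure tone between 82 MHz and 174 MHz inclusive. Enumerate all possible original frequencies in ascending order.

113.5 MHz, 126.5 MHz, 173.5 MHz

Frequencies that alias to 6.5 MHz are k·fs ± 6.5 MHz for integer k ≥ 0.
k=0: 6.5 MHz.
k=1: 53.5 MHz, 66.5 MHz.
k=2: 113.5 MHz, 126.5 MHz.
k=3: 173.5 MHz, 186.5 MHz.
k=4: 233.5 MHz, 246.5 MHz.
Within [82 MHz, 174 MHz]: 113.5 MHz, 126.5 MHz, 173.5 MHz.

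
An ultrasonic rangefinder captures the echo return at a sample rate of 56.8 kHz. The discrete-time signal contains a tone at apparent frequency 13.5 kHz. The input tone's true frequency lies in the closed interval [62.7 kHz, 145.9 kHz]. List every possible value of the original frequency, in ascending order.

Frequencies that alias to 13.5 kHz are k·fs ± 13.5 kHz for integer k ≥ 0.
k=0: 13.5 kHz.
k=1: 43.3 kHz, 70.3 kHz.
k=2: 100.1 kHz, 127.1 kHz.
k=3: 156.9 kHz, 183.9 kHz.
Within [62.7 kHz, 145.9 kHz]: 70.3 kHz, 100.1 kHz, 127.1 kHz.

70.3 kHz, 100.1 kHz, 127.1 kHz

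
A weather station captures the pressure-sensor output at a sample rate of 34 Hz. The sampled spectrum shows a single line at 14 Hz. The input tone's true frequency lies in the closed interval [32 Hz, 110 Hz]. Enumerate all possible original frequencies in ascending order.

48 Hz, 54 Hz, 82 Hz, 88 Hz

Frequencies that alias to 14 Hz are k·fs ± 14 Hz for integer k ≥ 0.
k=0: 14 Hz.
k=1: 20 Hz, 48 Hz.
k=2: 54 Hz, 82 Hz.
k=3: 88 Hz, 116 Hz.
k=4: 122 Hz, 150 Hz.
Within [32 Hz, 110 Hz]: 48 Hz, 54 Hz, 82 Hz, 88 Hz.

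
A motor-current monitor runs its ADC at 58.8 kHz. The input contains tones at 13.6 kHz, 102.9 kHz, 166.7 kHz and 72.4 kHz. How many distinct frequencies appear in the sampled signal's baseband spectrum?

fs/2 = 29.4 kHz.
13.6 kHz ≤ fs/2 = 29.4 kHz, passes unchanged.
102.9 kHz mod fs = 44.1 kHz.
44.1 kHz > fs/2 = 29.4 kHz, folds to fs − 44.1 kHz = 14.7 kHz.
166.7 kHz mod fs = 49.1 kHz.
49.1 kHz > fs/2 = 29.4 kHz, folds to fs − 49.1 kHz = 9.7 kHz.
72.4 kHz mod fs = 13.6 kHz.
13.6 kHz ≤ fs/2 = 29.4 kHz, appears at 13.6 kHz.
Distinct values: {9.7 kHz, 13.6 kHz, 14.7 kHz} → 3.

3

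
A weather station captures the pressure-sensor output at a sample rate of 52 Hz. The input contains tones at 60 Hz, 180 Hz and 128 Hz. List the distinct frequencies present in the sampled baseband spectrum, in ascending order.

8 Hz, 24 Hz

fs/2 = 26 Hz.
60 Hz mod fs = 8 Hz.
8 Hz ≤ fs/2 = 26 Hz, appears at 8 Hz.
180 Hz mod fs = 24 Hz.
24 Hz ≤ fs/2 = 26 Hz, appears at 24 Hz.
128 Hz mod fs = 24 Hz.
24 Hz ≤ fs/2 = 26 Hz, appears at 24 Hz.
Distinct values: {8 Hz, 24 Hz}.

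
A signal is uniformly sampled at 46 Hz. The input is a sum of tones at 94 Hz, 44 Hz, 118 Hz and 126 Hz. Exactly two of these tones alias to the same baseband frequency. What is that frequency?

fs/2 = 23 Hz.
94 Hz mod fs = 2 Hz.
2 Hz ≤ fs/2 = 23 Hz, appears at 2 Hz.
44 Hz > fs/2 = 23 Hz, folds to fs − 44 Hz = 2 Hz.
118 Hz mod fs = 26 Hz.
26 Hz > fs/2 = 23 Hz, folds to fs − 26 Hz = 20 Hz.
126 Hz mod fs = 34 Hz.
34 Hz > fs/2 = 23 Hz, folds to fs − 34 Hz = 12 Hz.
44 Hz and 94 Hz both map to 2 Hz.

2 Hz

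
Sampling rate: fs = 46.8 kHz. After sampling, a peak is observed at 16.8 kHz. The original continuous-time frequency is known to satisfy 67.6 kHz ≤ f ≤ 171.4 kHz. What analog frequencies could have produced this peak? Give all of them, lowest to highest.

Frequencies that alias to 16.8 kHz are k·fs ± 16.8 kHz for integer k ≥ 0.
k=0: 16.8 kHz.
k=1: 30 kHz, 63.6 kHz.
k=2: 76.8 kHz, 110.4 kHz.
k=3: 123.6 kHz, 157.2 kHz.
k=4: 170.4 kHz, 204 kHz.
k=5: 217.2 kHz, 250.8 kHz.
Within [67.6 kHz, 171.4 kHz]: 76.8 kHz, 110.4 kHz, 123.6 kHz, 157.2 kHz, 170.4 kHz.

76.8 kHz, 110.4 kHz, 123.6 kHz, 157.2 kHz, 170.4 kHz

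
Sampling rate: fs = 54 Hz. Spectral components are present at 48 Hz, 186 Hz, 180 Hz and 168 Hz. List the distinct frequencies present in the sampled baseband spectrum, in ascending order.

6 Hz, 18 Hz, 24 Hz

fs/2 = 27 Hz.
48 Hz > fs/2 = 27 Hz, folds to fs − 48 Hz = 6 Hz.
186 Hz mod fs = 24 Hz.
24 Hz ≤ fs/2 = 27 Hz, appears at 24 Hz.
180 Hz mod fs = 18 Hz.
18 Hz ≤ fs/2 = 27 Hz, appears at 18 Hz.
168 Hz mod fs = 6 Hz.
6 Hz ≤ fs/2 = 27 Hz, appears at 6 Hz.
Distinct values: {6 Hz, 18 Hz, 24 Hz}.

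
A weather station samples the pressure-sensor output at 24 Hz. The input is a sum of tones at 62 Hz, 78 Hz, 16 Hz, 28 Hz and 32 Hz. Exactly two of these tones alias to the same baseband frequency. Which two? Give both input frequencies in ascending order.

fs/2 = 12 Hz.
62 Hz mod fs = 14 Hz.
14 Hz > fs/2 = 12 Hz, folds to fs − 14 Hz = 10 Hz.
78 Hz mod fs = 6 Hz.
6 Hz ≤ fs/2 = 12 Hz, appears at 6 Hz.
16 Hz > fs/2 = 12 Hz, folds to fs − 16 Hz = 8 Hz.
28 Hz mod fs = 4 Hz.
4 Hz ≤ fs/2 = 12 Hz, appears at 4 Hz.
32 Hz mod fs = 8 Hz.
8 Hz ≤ fs/2 = 12 Hz, appears at 8 Hz.
16 Hz and 32 Hz both map to 8 Hz.

16 Hz, 32 Hz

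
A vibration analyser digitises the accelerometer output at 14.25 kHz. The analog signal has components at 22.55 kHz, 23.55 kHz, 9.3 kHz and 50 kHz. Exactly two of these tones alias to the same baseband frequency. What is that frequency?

4.95 kHz

fs/2 = 7.125 kHz.
22.55 kHz mod fs = 8.3 kHz.
8.3 kHz > fs/2 = 7.125 kHz, folds to fs − 8.3 kHz = 5.95 kHz.
23.55 kHz mod fs = 9.3 kHz.
9.3 kHz > fs/2 = 7.125 kHz, folds to fs − 9.3 kHz = 4.95 kHz.
9.3 kHz > fs/2 = 7.125 kHz, folds to fs − 9.3 kHz = 4.95 kHz.
50 kHz mod fs = 7.25 kHz.
7.25 kHz > fs/2 = 7.125 kHz, folds to fs − 7.25 kHz = 7 kHz.
9.3 kHz and 23.55 kHz both map to 4.95 kHz.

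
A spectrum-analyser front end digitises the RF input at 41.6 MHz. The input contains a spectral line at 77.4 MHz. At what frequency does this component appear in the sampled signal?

77.4 MHz mod fs = 35.8 MHz.
35.8 MHz > fs/2 = 20.8 MHz, folds to fs − 35.8 MHz = 5.8 MHz.

5.8 MHz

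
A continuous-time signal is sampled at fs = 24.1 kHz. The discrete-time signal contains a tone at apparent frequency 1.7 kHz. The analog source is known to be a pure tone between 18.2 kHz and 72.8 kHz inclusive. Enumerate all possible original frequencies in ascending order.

Frequencies that alias to 1.7 kHz are k·fs ± 1.7 kHz for integer k ≥ 0.
k=0: 1.7 kHz.
k=1: 22.4 kHz, 25.8 kHz.
k=2: 46.5 kHz, 49.9 kHz.
k=3: 70.6 kHz, 74 kHz.
k=4: 94.7 kHz, 98.1 kHz.
Within [18.2 kHz, 72.8 kHz]: 22.4 kHz, 25.8 kHz, 46.5 kHz, 49.9 kHz, 70.6 kHz.

22.4 kHz, 25.8 kHz, 46.5 kHz, 49.9 kHz, 70.6 kHz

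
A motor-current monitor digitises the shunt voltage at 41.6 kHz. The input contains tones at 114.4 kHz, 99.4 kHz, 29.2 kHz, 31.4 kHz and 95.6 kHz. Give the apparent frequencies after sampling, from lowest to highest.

10.2 kHz, 10.4 kHz, 12.4 kHz, 16.2 kHz

fs/2 = 20.8 kHz.
114.4 kHz mod fs = 31.2 kHz.
31.2 kHz > fs/2 = 20.8 kHz, folds to fs − 31.2 kHz = 10.4 kHz.
99.4 kHz mod fs = 16.2 kHz.
16.2 kHz ≤ fs/2 = 20.8 kHz, appears at 16.2 kHz.
29.2 kHz > fs/2 = 20.8 kHz, folds to fs − 29.2 kHz = 12.4 kHz.
31.4 kHz > fs/2 = 20.8 kHz, folds to fs − 31.4 kHz = 10.2 kHz.
95.6 kHz mod fs = 12.4 kHz.
12.4 kHz ≤ fs/2 = 20.8 kHz, appears at 12.4 kHz.
Distinct values: {10.2 kHz, 10.4 kHz, 12.4 kHz, 16.2 kHz}.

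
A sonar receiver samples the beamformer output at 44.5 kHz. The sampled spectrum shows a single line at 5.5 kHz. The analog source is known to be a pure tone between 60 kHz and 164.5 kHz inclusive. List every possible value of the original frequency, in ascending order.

83.5 kHz, 94.5 kHz, 128 kHz, 139 kHz

Frequencies that alias to 5.5 kHz are k·fs ± 5.5 kHz for integer k ≥ 0.
k=0: 5.5 kHz.
k=1: 39 kHz, 50 kHz.
k=2: 83.5 kHz, 94.5 kHz.
k=3: 128 kHz, 139 kHz.
k=4: 172.5 kHz, 183.5 kHz.
Within [60 kHz, 164.5 kHz]: 83.5 kHz, 94.5 kHz, 128 kHz, 139 kHz.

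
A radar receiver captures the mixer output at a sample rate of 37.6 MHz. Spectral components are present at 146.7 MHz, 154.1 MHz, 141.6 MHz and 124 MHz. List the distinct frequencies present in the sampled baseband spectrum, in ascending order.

fs/2 = 18.8 MHz.
146.7 MHz mod fs = 33.9 MHz.
33.9 MHz > fs/2 = 18.8 MHz, folds to fs − 33.9 MHz = 3.7 MHz.
154.1 MHz mod fs = 3.7 MHz.
3.7 MHz ≤ fs/2 = 18.8 MHz, appears at 3.7 MHz.
141.6 MHz mod fs = 28.8 MHz.
28.8 MHz > fs/2 = 18.8 MHz, folds to fs − 28.8 MHz = 8.8 MHz.
124 MHz mod fs = 11.2 MHz.
11.2 MHz ≤ fs/2 = 18.8 MHz, appears at 11.2 MHz.
Distinct values: {3.7 MHz, 8.8 MHz, 11.2 MHz}.

3.7 MHz, 8.8 MHz, 11.2 MHz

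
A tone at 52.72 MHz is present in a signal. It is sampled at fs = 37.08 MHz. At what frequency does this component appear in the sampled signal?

52.72 MHz mod fs = 15.64 MHz.
15.64 MHz ≤ fs/2 = 18.54 MHz, appears at 15.64 MHz.

15.64 MHz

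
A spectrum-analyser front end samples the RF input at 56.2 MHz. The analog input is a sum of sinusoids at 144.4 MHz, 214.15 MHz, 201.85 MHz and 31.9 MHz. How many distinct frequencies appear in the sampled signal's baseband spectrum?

4

fs/2 = 28.1 MHz.
144.4 MHz mod fs = 32 MHz.
32 MHz > fs/2 = 28.1 MHz, folds to fs − 32 MHz = 24.2 MHz.
214.15 MHz mod fs = 45.55 MHz.
45.55 MHz > fs/2 = 28.1 MHz, folds to fs − 45.55 MHz = 10.65 MHz.
201.85 MHz mod fs = 33.25 MHz.
33.25 MHz > fs/2 = 28.1 MHz, folds to fs − 33.25 MHz = 22.95 MHz.
31.9 MHz > fs/2 = 28.1 MHz, folds to fs − 31.9 MHz = 24.3 MHz.
Distinct values: {10.65 MHz, 22.95 MHz, 24.2 MHz, 24.3 MHz} → 4.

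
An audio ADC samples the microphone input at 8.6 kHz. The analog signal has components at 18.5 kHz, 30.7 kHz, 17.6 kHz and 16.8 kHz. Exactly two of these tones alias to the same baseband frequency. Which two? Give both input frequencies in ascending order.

fs/2 = 4.3 kHz.
18.5 kHz mod fs = 1.3 kHz.
1.3 kHz ≤ fs/2 = 4.3 kHz, appears at 1.3 kHz.
30.7 kHz mod fs = 4.9 kHz.
4.9 kHz > fs/2 = 4.3 kHz, folds to fs − 4.9 kHz = 3.7 kHz.
17.6 kHz mod fs = 0.4 kHz.
0.4 kHz ≤ fs/2 = 4.3 kHz, appears at 0.4 kHz.
16.8 kHz mod fs = 8.2 kHz.
8.2 kHz > fs/2 = 4.3 kHz, folds to fs − 8.2 kHz = 0.4 kHz.
16.8 kHz and 17.6 kHz both map to 0.4 kHz.

16.8 kHz, 17.6 kHz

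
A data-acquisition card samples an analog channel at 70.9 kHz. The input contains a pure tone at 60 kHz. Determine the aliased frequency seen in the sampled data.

60 kHz > fs/2 = 35.45 kHz, folds to fs − 60 kHz = 10.9 kHz.

10.9 kHz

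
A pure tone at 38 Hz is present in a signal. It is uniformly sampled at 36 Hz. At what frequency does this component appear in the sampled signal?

2 Hz

38 Hz mod fs = 2 Hz.
2 Hz ≤ fs/2 = 18 Hz, appears at 2 Hz.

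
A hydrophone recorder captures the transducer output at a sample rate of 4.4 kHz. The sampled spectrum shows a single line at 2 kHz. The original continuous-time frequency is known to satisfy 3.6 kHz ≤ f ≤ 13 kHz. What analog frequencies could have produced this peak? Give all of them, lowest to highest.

Frequencies that alias to 2 kHz are k·fs ± 2 kHz for integer k ≥ 0.
k=0: 2 kHz.
k=1: 2.4 kHz, 6.4 kHz.
k=2: 6.8 kHz, 10.8 kHz.
k=3: 11.2 kHz, 15.2 kHz.
k=4: 15.6 kHz, 19.6 kHz.
Within [3.6 kHz, 13 kHz]: 6.4 kHz, 6.8 kHz, 10.8 kHz, 11.2 kHz.

6.4 kHz, 6.8 kHz, 10.8 kHz, 11.2 kHz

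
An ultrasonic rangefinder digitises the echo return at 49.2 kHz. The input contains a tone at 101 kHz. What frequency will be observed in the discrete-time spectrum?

101 kHz mod fs = 2.6 kHz.
2.6 kHz ≤ fs/2 = 24.6 kHz, appears at 2.6 kHz.

2.6 kHz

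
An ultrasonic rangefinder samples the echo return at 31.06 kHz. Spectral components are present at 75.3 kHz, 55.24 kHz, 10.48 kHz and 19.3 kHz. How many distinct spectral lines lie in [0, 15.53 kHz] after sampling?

4

fs/2 = 15.53 kHz.
75.3 kHz mod fs = 13.18 kHz.
13.18 kHz ≤ fs/2 = 15.53 kHz, appears at 13.18 kHz.
55.24 kHz mod fs = 24.18 kHz.
24.18 kHz > fs/2 = 15.53 kHz, folds to fs − 24.18 kHz = 6.88 kHz.
10.48 kHz ≤ fs/2 = 15.53 kHz, passes unchanged.
19.3 kHz > fs/2 = 15.53 kHz, folds to fs − 19.3 kHz = 11.76 kHz.
Distinct values: {6.88 kHz, 10.48 kHz, 11.76 kHz, 13.18 kHz} → 4.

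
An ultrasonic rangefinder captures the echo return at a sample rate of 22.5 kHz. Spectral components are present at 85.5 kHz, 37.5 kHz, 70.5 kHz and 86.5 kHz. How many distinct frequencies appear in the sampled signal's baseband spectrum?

4

fs/2 = 11.25 kHz.
85.5 kHz mod fs = 18 kHz.
18 kHz > fs/2 = 11.25 kHz, folds to fs − 18 kHz = 4.5 kHz.
37.5 kHz mod fs = 15 kHz.
15 kHz > fs/2 = 11.25 kHz, folds to fs − 15 kHz = 7.5 kHz.
70.5 kHz mod fs = 3 kHz.
3 kHz ≤ fs/2 = 11.25 kHz, appears at 3 kHz.
86.5 kHz mod fs = 19 kHz.
19 kHz > fs/2 = 11.25 kHz, folds to fs − 19 kHz = 3.5 kHz.
Distinct values: {3 kHz, 3.5 kHz, 4.5 kHz, 7.5 kHz} → 4.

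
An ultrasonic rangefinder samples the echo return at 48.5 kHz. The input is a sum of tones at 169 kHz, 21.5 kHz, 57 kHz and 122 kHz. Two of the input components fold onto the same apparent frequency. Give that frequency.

fs/2 = 24.25 kHz.
169 kHz mod fs = 23.5 kHz.
23.5 kHz ≤ fs/2 = 24.25 kHz, appears at 23.5 kHz.
21.5 kHz ≤ fs/2 = 24.25 kHz, passes unchanged.
57 kHz mod fs = 8.5 kHz.
8.5 kHz ≤ fs/2 = 24.25 kHz, appears at 8.5 kHz.
122 kHz mod fs = 25 kHz.
25 kHz > fs/2 = 24.25 kHz, folds to fs − 25 kHz = 23.5 kHz.
122 kHz and 169 kHz both map to 23.5 kHz.

23.5 kHz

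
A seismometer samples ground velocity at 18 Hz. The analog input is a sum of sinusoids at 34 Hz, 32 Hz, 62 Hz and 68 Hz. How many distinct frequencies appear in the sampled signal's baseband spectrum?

fs/2 = 9 Hz.
34 Hz mod fs = 16 Hz.
16 Hz > fs/2 = 9 Hz, folds to fs − 16 Hz = 2 Hz.
32 Hz mod fs = 14 Hz.
14 Hz > fs/2 = 9 Hz, folds to fs − 14 Hz = 4 Hz.
62 Hz mod fs = 8 Hz.
8 Hz ≤ fs/2 = 9 Hz, appears at 8 Hz.
68 Hz mod fs = 14 Hz.
14 Hz > fs/2 = 9 Hz, folds to fs − 14 Hz = 4 Hz.
Distinct values: {2 Hz, 4 Hz, 8 Hz} → 3.

3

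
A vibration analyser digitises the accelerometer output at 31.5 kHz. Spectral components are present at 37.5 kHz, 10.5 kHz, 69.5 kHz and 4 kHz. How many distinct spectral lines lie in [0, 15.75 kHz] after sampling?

fs/2 = 15.75 kHz.
37.5 kHz mod fs = 6 kHz.
6 kHz ≤ fs/2 = 15.75 kHz, appears at 6 kHz.
10.5 kHz ≤ fs/2 = 15.75 kHz, passes unchanged.
69.5 kHz mod fs = 6.5 kHz.
6.5 kHz ≤ fs/2 = 15.75 kHz, appears at 6.5 kHz.
4 kHz ≤ fs/2 = 15.75 kHz, passes unchanged.
Distinct values: {4 kHz, 6 kHz, 6.5 kHz, 10.5 kHz} → 4.

4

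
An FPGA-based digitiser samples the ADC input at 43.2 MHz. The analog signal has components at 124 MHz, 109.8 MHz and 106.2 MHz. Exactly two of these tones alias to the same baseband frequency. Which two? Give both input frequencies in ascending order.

106.2 MHz, 109.8 MHz

fs/2 = 21.6 MHz.
124 MHz mod fs = 37.6 MHz.
37.6 MHz > fs/2 = 21.6 MHz, folds to fs − 37.6 MHz = 5.6 MHz.
109.8 MHz mod fs = 23.4 MHz.
23.4 MHz > fs/2 = 21.6 MHz, folds to fs − 23.4 MHz = 19.8 MHz.
106.2 MHz mod fs = 19.8 MHz.
19.8 MHz ≤ fs/2 = 21.6 MHz, appears at 19.8 MHz.
106.2 MHz and 109.8 MHz both map to 19.8 MHz.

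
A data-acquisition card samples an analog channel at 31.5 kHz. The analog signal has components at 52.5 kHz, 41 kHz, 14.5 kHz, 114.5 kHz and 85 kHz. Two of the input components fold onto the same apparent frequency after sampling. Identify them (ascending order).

fs/2 = 15.75 kHz.
52.5 kHz mod fs = 21 kHz.
21 kHz > fs/2 = 15.75 kHz, folds to fs − 21 kHz = 10.5 kHz.
41 kHz mod fs = 9.5 kHz.
9.5 kHz ≤ fs/2 = 15.75 kHz, appears at 9.5 kHz.
14.5 kHz ≤ fs/2 = 15.75 kHz, passes unchanged.
114.5 kHz mod fs = 20 kHz.
20 kHz > fs/2 = 15.75 kHz, folds to fs − 20 kHz = 11.5 kHz.
85 kHz mod fs = 22 kHz.
22 kHz > fs/2 = 15.75 kHz, folds to fs − 22 kHz = 9.5 kHz.
41 kHz and 85 kHz both map to 9.5 kHz.

41 kHz, 85 kHz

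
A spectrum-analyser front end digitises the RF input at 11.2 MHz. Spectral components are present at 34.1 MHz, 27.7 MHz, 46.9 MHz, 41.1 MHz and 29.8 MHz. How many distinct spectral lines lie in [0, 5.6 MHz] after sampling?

fs/2 = 5.6 MHz.
34.1 MHz mod fs = 0.5 MHz.
0.5 MHz ≤ fs/2 = 5.6 MHz, appears at 0.5 MHz.
27.7 MHz mod fs = 5.3 MHz.
5.3 MHz ≤ fs/2 = 5.6 MHz, appears at 5.3 MHz.
46.9 MHz mod fs = 2.1 MHz.
2.1 MHz ≤ fs/2 = 5.6 MHz, appears at 2.1 MHz.
41.1 MHz mod fs = 7.5 MHz.
7.5 MHz > fs/2 = 5.6 MHz, folds to fs − 7.5 MHz = 3.7 MHz.
29.8 MHz mod fs = 7.4 MHz.
7.4 MHz > fs/2 = 5.6 MHz, folds to fs − 7.4 MHz = 3.8 MHz.
Distinct values: {0.5 MHz, 2.1 MHz, 3.7 MHz, 3.8 MHz, 5.3 MHz} → 5.

5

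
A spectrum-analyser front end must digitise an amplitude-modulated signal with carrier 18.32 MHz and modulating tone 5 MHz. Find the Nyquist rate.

46.64 MHz

AM sidebands sit at fc ± fm = 13.32 MHz and 23.32 MHz.
Highest-frequency component: 23.32 MHz.
Nyquist rate = 2 × 23.32 MHz = 46.64 MHz.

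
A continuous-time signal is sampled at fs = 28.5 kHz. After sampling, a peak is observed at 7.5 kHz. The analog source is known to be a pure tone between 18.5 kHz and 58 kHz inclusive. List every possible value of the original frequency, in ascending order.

Frequencies that alias to 7.5 kHz are k·fs ± 7.5 kHz for integer k ≥ 0.
k=0: 7.5 kHz.
k=1: 21 kHz, 36 kHz.
k=2: 49.5 kHz, 64.5 kHz.
k=3: 78 kHz, 93 kHz.
Within [18.5 kHz, 58 kHz]: 21 kHz, 36 kHz, 49.5 kHz.

21 kHz, 36 kHz, 49.5 kHz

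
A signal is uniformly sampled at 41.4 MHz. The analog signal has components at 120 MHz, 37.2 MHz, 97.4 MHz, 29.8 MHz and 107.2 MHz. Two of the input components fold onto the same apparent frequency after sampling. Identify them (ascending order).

fs/2 = 20.7 MHz.
120 MHz mod fs = 37.2 MHz.
37.2 MHz > fs/2 = 20.7 MHz, folds to fs − 37.2 MHz = 4.2 MHz.
37.2 MHz > fs/2 = 20.7 MHz, folds to fs − 37.2 MHz = 4.2 MHz.
97.4 MHz mod fs = 14.6 MHz.
14.6 MHz ≤ fs/2 = 20.7 MHz, appears at 14.6 MHz.
29.8 MHz > fs/2 = 20.7 MHz, folds to fs − 29.8 MHz = 11.6 MHz.
107.2 MHz mod fs = 24.4 MHz.
24.4 MHz > fs/2 = 20.7 MHz, folds to fs − 24.4 MHz = 17 MHz.
37.2 MHz and 120 MHz both map to 4.2 MHz.

37.2 MHz, 120 MHz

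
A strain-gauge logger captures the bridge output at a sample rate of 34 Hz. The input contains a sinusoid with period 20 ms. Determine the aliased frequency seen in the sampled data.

16 Hz

T = 20 ms → f = 1/T = 50 Hz.
50 Hz mod fs = 16 Hz.
16 Hz ≤ fs/2 = 17 Hz, appears at 16 Hz.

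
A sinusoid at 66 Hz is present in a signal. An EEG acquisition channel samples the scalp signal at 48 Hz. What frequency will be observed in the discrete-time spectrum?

66 Hz mod fs = 18 Hz.
18 Hz ≤ fs/2 = 24 Hz, appears at 18 Hz.

18 Hz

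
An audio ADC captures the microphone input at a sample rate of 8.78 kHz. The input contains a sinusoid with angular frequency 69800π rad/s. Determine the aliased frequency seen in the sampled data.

0.22 kHz

ω = 69800π rad/s → f = ω/(2π) = 34900 Hz = 34.9 kHz.
34.9 kHz mod fs = 8.56 kHz.
8.56 kHz > fs/2 = 4.39 kHz, folds to fs − 8.56 kHz = 0.22 kHz.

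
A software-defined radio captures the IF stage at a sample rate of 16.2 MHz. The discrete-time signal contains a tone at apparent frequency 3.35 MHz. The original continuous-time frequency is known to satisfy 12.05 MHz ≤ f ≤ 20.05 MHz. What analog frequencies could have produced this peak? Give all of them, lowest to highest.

Frequencies that alias to 3.35 MHz are k·fs ± 3.35 MHz for integer k ≥ 0.
k=0: 3.35 MHz.
k=1: 12.85 MHz, 19.55 MHz.
k=2: 29.05 MHz, 35.75 MHz.
Within [12.05 MHz, 20.05 MHz]: 12.85 MHz, 19.55 MHz.

12.85 MHz, 19.55 MHz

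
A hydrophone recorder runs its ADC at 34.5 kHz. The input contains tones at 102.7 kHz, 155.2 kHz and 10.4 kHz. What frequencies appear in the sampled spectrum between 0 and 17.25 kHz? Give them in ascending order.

fs/2 = 17.25 kHz.
102.7 kHz mod fs = 33.7 kHz.
33.7 kHz > fs/2 = 17.25 kHz, folds to fs − 33.7 kHz = 0.8 kHz.
155.2 kHz mod fs = 17.2 kHz.
17.2 kHz ≤ fs/2 = 17.25 kHz, appears at 17.2 kHz.
10.4 kHz ≤ fs/2 = 17.25 kHz, passes unchanged.
Distinct values: {0.8 kHz, 10.4 kHz, 17.2 kHz}.

0.8 kHz, 10.4 kHz, 17.2 kHz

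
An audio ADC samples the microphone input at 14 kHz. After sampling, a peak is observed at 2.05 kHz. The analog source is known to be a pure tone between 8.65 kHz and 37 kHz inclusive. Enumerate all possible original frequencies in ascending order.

11.95 kHz, 16.05 kHz, 25.95 kHz, 30.05 kHz

Frequencies that alias to 2.05 kHz are k·fs ± 2.05 kHz for integer k ≥ 0.
k=0: 2.05 kHz.
k=1: 11.95 kHz, 16.05 kHz.
k=2: 25.95 kHz, 30.05 kHz.
k=3: 39.95 kHz, 44.05 kHz.
Within [8.65 kHz, 37 kHz]: 11.95 kHz, 16.05 kHz, 25.95 kHz, 30.05 kHz.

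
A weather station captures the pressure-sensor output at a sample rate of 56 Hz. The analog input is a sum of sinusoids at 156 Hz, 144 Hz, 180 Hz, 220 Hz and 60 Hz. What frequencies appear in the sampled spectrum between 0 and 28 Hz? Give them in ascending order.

4 Hz, 12 Hz, 24 Hz

fs/2 = 28 Hz.
156 Hz mod fs = 44 Hz.
44 Hz > fs/2 = 28 Hz, folds to fs − 44 Hz = 12 Hz.
144 Hz mod fs = 32 Hz.
32 Hz > fs/2 = 28 Hz, folds to fs − 32 Hz = 24 Hz.
180 Hz mod fs = 12 Hz.
12 Hz ≤ fs/2 = 28 Hz, appears at 12 Hz.
220 Hz mod fs = 52 Hz.
52 Hz > fs/2 = 28 Hz, folds to fs − 52 Hz = 4 Hz.
60 Hz mod fs = 4 Hz.
4 Hz ≤ fs/2 = 28 Hz, appears at 4 Hz.
Distinct values: {4 Hz, 12 Hz, 24 Hz}.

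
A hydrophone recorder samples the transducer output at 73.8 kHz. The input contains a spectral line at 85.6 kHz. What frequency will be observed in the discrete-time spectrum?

85.6 kHz mod fs = 11.8 kHz.
11.8 kHz ≤ fs/2 = 36.9 kHz, appears at 11.8 kHz.

11.8 kHz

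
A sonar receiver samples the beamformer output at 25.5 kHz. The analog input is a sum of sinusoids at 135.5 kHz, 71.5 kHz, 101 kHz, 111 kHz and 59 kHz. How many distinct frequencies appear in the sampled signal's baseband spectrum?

4

fs/2 = 12.75 kHz.
135.5 kHz mod fs = 8 kHz.
8 kHz ≤ fs/2 = 12.75 kHz, appears at 8 kHz.
71.5 kHz mod fs = 20.5 kHz.
20.5 kHz > fs/2 = 12.75 kHz, folds to fs − 20.5 kHz = 5 kHz.
101 kHz mod fs = 24.5 kHz.
24.5 kHz > fs/2 = 12.75 kHz, folds to fs − 24.5 kHz = 1 kHz.
111 kHz mod fs = 9 kHz.
9 kHz ≤ fs/2 = 12.75 kHz, appears at 9 kHz.
59 kHz mod fs = 8 kHz.
8 kHz ≤ fs/2 = 12.75 kHz, appears at 8 kHz.
Distinct values: {1 kHz, 5 kHz, 8 kHz, 9 kHz} → 4.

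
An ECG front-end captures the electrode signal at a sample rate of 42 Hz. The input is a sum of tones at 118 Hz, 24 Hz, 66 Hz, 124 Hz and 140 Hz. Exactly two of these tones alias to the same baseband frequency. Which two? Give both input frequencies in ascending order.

fs/2 = 21 Hz.
118 Hz mod fs = 34 Hz.
34 Hz > fs/2 = 21 Hz, folds to fs − 34 Hz = 8 Hz.
24 Hz > fs/2 = 21 Hz, folds to fs − 24 Hz = 18 Hz.
66 Hz mod fs = 24 Hz.
24 Hz > fs/2 = 21 Hz, folds to fs − 24 Hz = 18 Hz.
124 Hz mod fs = 40 Hz.
40 Hz > fs/2 = 21 Hz, folds to fs − 40 Hz = 2 Hz.
140 Hz mod fs = 14 Hz.
14 Hz ≤ fs/2 = 21 Hz, appears at 14 Hz.
24 Hz and 66 Hz both map to 18 Hz.

24 Hz, 66 Hz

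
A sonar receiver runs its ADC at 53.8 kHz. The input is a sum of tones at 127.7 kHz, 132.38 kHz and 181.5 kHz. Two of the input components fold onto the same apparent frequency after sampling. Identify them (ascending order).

fs/2 = 26.9 kHz.
127.7 kHz mod fs = 20.1 kHz.
20.1 kHz ≤ fs/2 = 26.9 kHz, appears at 20.1 kHz.
132.38 kHz mod fs = 24.78 kHz.
24.78 kHz ≤ fs/2 = 26.9 kHz, appears at 24.78 kHz.
181.5 kHz mod fs = 20.1 kHz.
20.1 kHz ≤ fs/2 = 26.9 kHz, appears at 20.1 kHz.
127.7 kHz and 181.5 kHz both map to 20.1 kHz.

127.7 kHz, 181.5 kHz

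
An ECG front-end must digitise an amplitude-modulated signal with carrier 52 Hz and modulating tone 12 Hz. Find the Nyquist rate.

128 Hz

AM sidebands sit at fc ± fm = 40 Hz and 64 Hz.
Highest-frequency component: 64 Hz.
Nyquist rate = 2 × 64 Hz = 128 Hz.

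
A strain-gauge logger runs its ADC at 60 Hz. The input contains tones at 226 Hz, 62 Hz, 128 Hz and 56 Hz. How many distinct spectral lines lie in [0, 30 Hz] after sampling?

fs/2 = 30 Hz.
226 Hz mod fs = 46 Hz.
46 Hz > fs/2 = 30 Hz, folds to fs − 46 Hz = 14 Hz.
62 Hz mod fs = 2 Hz.
2 Hz ≤ fs/2 = 30 Hz, appears at 2 Hz.
128 Hz mod fs = 8 Hz.
8 Hz ≤ fs/2 = 30 Hz, appears at 8 Hz.
56 Hz > fs/2 = 30 Hz, folds to fs − 56 Hz = 4 Hz.
Distinct values: {2 Hz, 4 Hz, 8 Hz, 14 Hz} → 4.

4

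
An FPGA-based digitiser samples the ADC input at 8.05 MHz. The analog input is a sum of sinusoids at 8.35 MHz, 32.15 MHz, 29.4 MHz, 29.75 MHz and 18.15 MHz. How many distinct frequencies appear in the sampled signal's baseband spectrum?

5

fs/2 = 4.025 MHz.
8.35 MHz mod fs = 0.3 MHz.
0.3 MHz ≤ fs/2 = 4.025 MHz, appears at 0.3 MHz.
32.15 MHz mod fs = 8 MHz.
8 MHz > fs/2 = 4.025 MHz, folds to fs − 8 MHz = 0.05 MHz.
29.4 MHz mod fs = 5.25 MHz.
5.25 MHz > fs/2 = 4.025 MHz, folds to fs − 5.25 MHz = 2.8 MHz.
29.75 MHz mod fs = 5.6 MHz.
5.6 MHz > fs/2 = 4.025 MHz, folds to fs − 5.6 MHz = 2.45 MHz.
18.15 MHz mod fs = 2.05 MHz.
2.05 MHz ≤ fs/2 = 4.025 MHz, appears at 2.05 MHz.
Distinct values: {0.05 MHz, 0.3 MHz, 2.05 MHz, 2.45 MHz, 2.8 MHz} → 5.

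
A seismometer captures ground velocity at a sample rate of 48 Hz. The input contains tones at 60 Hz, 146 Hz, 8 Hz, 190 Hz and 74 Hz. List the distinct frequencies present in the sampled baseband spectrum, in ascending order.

2 Hz, 8 Hz, 12 Hz, 22 Hz

fs/2 = 24 Hz.
60 Hz mod fs = 12 Hz.
12 Hz ≤ fs/2 = 24 Hz, appears at 12 Hz.
146 Hz mod fs = 2 Hz.
2 Hz ≤ fs/2 = 24 Hz, appears at 2 Hz.
8 Hz ≤ fs/2 = 24 Hz, passes unchanged.
190 Hz mod fs = 46 Hz.
46 Hz > fs/2 = 24 Hz, folds to fs − 46 Hz = 2 Hz.
74 Hz mod fs = 26 Hz.
26 Hz > fs/2 = 24 Hz, folds to fs − 26 Hz = 22 Hz.
Distinct values: {2 Hz, 8 Hz, 12 Hz, 22 Hz}.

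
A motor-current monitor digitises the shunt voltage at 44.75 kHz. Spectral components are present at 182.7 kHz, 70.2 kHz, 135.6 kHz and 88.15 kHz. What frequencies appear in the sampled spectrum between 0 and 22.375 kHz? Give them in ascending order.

1.35 kHz, 3.7 kHz, 19.3 kHz

fs/2 = 22.375 kHz.
182.7 kHz mod fs = 3.7 kHz.
3.7 kHz ≤ fs/2 = 22.375 kHz, appears at 3.7 kHz.
70.2 kHz mod fs = 25.45 kHz.
25.45 kHz > fs/2 = 22.375 kHz, folds to fs − 25.45 kHz = 19.3 kHz.
135.6 kHz mod fs = 1.35 kHz.
1.35 kHz ≤ fs/2 = 22.375 kHz, appears at 1.35 kHz.
88.15 kHz mod fs = 43.4 kHz.
43.4 kHz > fs/2 = 22.375 kHz, folds to fs − 43.4 kHz = 1.35 kHz.
Distinct values: {1.35 kHz, 3.7 kHz, 19.3 kHz}.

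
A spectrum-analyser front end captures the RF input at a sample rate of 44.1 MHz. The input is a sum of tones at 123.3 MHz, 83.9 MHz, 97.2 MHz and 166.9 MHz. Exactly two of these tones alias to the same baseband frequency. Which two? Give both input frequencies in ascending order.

fs/2 = 22.05 MHz.
123.3 MHz mod fs = 35.1 MHz.
35.1 MHz > fs/2 = 22.05 MHz, folds to fs − 35.1 MHz = 9 MHz.
83.9 MHz mod fs = 39.8 MHz.
39.8 MHz > fs/2 = 22.05 MHz, folds to fs − 39.8 MHz = 4.3 MHz.
97.2 MHz mod fs = 9 MHz.
9 MHz ≤ fs/2 = 22.05 MHz, appears at 9 MHz.
166.9 MHz mod fs = 34.6 MHz.
34.6 MHz > fs/2 = 22.05 MHz, folds to fs − 34.6 MHz = 9.5 MHz.
97.2 MHz and 123.3 MHz both map to 9 MHz.

97.2 MHz, 123.3 MHz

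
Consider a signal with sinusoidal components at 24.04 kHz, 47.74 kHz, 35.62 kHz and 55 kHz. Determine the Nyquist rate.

110 kHz

Highest-frequency component: 55 kHz.
Nyquist rate = 2 × 55 kHz = 110 kHz.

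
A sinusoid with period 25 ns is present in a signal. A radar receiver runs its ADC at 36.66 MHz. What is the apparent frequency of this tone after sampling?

3.34 MHz

T = 25 ns → f = 1/T = 40 MHz.
40 MHz mod fs = 3.34 MHz.
3.34 MHz ≤ fs/2 = 18.33 MHz, appears at 3.34 MHz.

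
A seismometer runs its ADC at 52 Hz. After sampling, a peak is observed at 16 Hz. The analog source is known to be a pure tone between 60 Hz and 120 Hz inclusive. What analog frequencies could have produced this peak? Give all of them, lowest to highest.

Frequencies that alias to 16 Hz are k·fs ± 16 Hz for integer k ≥ 0.
k=0: 16 Hz.
k=1: 36 Hz, 68 Hz.
k=2: 88 Hz, 120 Hz.
k=3: 140 Hz, 172 Hz.
Within [60 Hz, 120 Hz]: 68 Hz, 88 Hz, 120 Hz.

68 Hz, 88 Hz, 120 Hz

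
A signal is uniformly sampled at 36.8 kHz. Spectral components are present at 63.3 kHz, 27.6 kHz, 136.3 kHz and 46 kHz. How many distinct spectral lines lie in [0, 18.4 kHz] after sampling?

3

fs/2 = 18.4 kHz.
63.3 kHz mod fs = 26.5 kHz.
26.5 kHz > fs/2 = 18.4 kHz, folds to fs − 26.5 kHz = 10.3 kHz.
27.6 kHz > fs/2 = 18.4 kHz, folds to fs − 27.6 kHz = 9.2 kHz.
136.3 kHz mod fs = 25.9 kHz.
25.9 kHz > fs/2 = 18.4 kHz, folds to fs − 25.9 kHz = 10.9 kHz.
46 kHz mod fs = 9.2 kHz.
9.2 kHz ≤ fs/2 = 18.4 kHz, appears at 9.2 kHz.
Distinct values: {9.2 kHz, 10.3 kHz, 10.9 kHz} → 3.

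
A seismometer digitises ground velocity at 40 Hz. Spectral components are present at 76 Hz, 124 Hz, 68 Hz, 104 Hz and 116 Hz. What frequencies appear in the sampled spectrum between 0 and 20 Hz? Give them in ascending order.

4 Hz, 12 Hz, 16 Hz

fs/2 = 20 Hz.
76 Hz mod fs = 36 Hz.
36 Hz > fs/2 = 20 Hz, folds to fs − 36 Hz = 4 Hz.
124 Hz mod fs = 4 Hz.
4 Hz ≤ fs/2 = 20 Hz, appears at 4 Hz.
68 Hz mod fs = 28 Hz.
28 Hz > fs/2 = 20 Hz, folds to fs − 28 Hz = 12 Hz.
104 Hz mod fs = 24 Hz.
24 Hz > fs/2 = 20 Hz, folds to fs − 24 Hz = 16 Hz.
116 Hz mod fs = 36 Hz.
36 Hz > fs/2 = 20 Hz, folds to fs − 36 Hz = 4 Hz.
Distinct values: {4 Hz, 12 Hz, 16 Hz}.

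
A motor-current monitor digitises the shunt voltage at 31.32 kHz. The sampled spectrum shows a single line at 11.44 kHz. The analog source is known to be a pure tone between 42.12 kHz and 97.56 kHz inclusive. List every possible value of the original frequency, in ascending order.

42.76 kHz, 51.2 kHz, 74.08 kHz, 82.52 kHz

Frequencies that alias to 11.44 kHz are k·fs ± 11.44 kHz for integer k ≥ 0.
k=0: 11.44 kHz.
k=1: 19.88 kHz, 42.76 kHz.
k=2: 51.2 kHz, 74.08 kHz.
k=3: 82.52 kHz, 105.4 kHz.
k=4: 113.84 kHz, 136.72 kHz.
Within [42.12 kHz, 97.56 kHz]: 42.76 kHz, 51.2 kHz, 74.08 kHz, 82.52 kHz.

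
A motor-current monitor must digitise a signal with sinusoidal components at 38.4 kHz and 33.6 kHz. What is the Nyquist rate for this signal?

76.8 kHz

Highest-frequency component: 38.4 kHz.
Nyquist rate = 2 × 38.4 kHz = 76.8 kHz.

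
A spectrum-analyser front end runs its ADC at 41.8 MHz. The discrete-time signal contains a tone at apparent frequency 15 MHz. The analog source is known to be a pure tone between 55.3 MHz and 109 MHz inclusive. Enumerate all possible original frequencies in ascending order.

56.8 MHz, 68.6 MHz, 98.6 MHz

Frequencies that alias to 15 MHz are k·fs ± 15 MHz for integer k ≥ 0.
k=0: 15 MHz.
k=1: 26.8 MHz, 56.8 MHz.
k=2: 68.6 MHz, 98.6 MHz.
k=3: 110.4 MHz, 140.4 MHz.
Within [55.3 MHz, 109 MHz]: 56.8 MHz, 68.6 MHz, 98.6 MHz.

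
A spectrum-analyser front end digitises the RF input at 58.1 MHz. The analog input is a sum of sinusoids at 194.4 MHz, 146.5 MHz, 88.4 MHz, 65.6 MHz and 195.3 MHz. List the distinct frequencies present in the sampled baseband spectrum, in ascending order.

7.5 MHz, 20.1 MHz, 21 MHz, 27.8 MHz

fs/2 = 29.05 MHz.
194.4 MHz mod fs = 20.1 MHz.
20.1 MHz ≤ fs/2 = 29.05 MHz, appears at 20.1 MHz.
146.5 MHz mod fs = 30.3 MHz.
30.3 MHz > fs/2 = 29.05 MHz, folds to fs − 30.3 MHz = 27.8 MHz.
88.4 MHz mod fs = 30.3 MHz.
30.3 MHz > fs/2 = 29.05 MHz, folds to fs − 30.3 MHz = 27.8 MHz.
65.6 MHz mod fs = 7.5 MHz.
7.5 MHz ≤ fs/2 = 29.05 MHz, appears at 7.5 MHz.
195.3 MHz mod fs = 21 MHz.
21 MHz ≤ fs/2 = 29.05 MHz, appears at 21 MHz.
Distinct values: {7.5 MHz, 20.1 MHz, 21 MHz, 27.8 MHz}.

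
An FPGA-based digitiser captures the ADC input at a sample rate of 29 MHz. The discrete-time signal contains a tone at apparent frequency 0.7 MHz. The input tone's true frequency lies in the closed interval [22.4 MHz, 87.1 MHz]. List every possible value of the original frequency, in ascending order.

Frequencies that alias to 0.7 MHz are k·fs ± 0.7 MHz for integer k ≥ 0.
k=0: 0.7 MHz.
k=1: 28.3 MHz, 29.7 MHz.
k=2: 57.3 MHz, 58.7 MHz.
k=3: 86.3 MHz, 87.7 MHz.
k=4: 115.3 MHz, 116.7 MHz.
Within [22.4 MHz, 87.1 MHz]: 28.3 MHz, 29.7 MHz, 57.3 MHz, 58.7 MHz, 86.3 MHz.

28.3 MHz, 29.7 MHz, 57.3 MHz, 58.7 MHz, 86.3 MHz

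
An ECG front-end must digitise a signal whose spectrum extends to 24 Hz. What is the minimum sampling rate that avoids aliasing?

Nyquist rate = 2 × 24 Hz = 48 Hz.

48 Hz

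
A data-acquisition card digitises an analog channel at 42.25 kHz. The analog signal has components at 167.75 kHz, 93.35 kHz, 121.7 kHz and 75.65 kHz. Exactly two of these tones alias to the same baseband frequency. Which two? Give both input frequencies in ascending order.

75.65 kHz, 93.35 kHz

fs/2 = 21.125 kHz.
167.75 kHz mod fs = 41 kHz.
41 kHz > fs/2 = 21.125 kHz, folds to fs − 41 kHz = 1.25 kHz.
93.35 kHz mod fs = 8.85 kHz.
8.85 kHz ≤ fs/2 = 21.125 kHz, appears at 8.85 kHz.
121.7 kHz mod fs = 37.2 kHz.
37.2 kHz > fs/2 = 21.125 kHz, folds to fs − 37.2 kHz = 5.05 kHz.
75.65 kHz mod fs = 33.4 kHz.
33.4 kHz > fs/2 = 21.125 kHz, folds to fs − 33.4 kHz = 8.85 kHz.
75.65 kHz and 93.35 kHz both map to 8.85 kHz.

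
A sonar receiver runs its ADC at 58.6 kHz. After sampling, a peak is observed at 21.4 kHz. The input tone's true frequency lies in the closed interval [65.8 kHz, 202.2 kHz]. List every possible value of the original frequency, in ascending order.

80 kHz, 95.8 kHz, 138.6 kHz, 154.4 kHz, 197.2 kHz

Frequencies that alias to 21.4 kHz are k·fs ± 21.4 kHz for integer k ≥ 0.
k=0: 21.4 kHz.
k=1: 37.2 kHz, 80 kHz.
k=2: 95.8 kHz, 138.6 kHz.
k=3: 154.4 kHz, 197.2 kHz.
k=4: 213 kHz, 255.8 kHz.
Within [65.8 kHz, 202.2 kHz]: 80 kHz, 95.8 kHz, 138.6 kHz, 154.4 kHz, 197.2 kHz.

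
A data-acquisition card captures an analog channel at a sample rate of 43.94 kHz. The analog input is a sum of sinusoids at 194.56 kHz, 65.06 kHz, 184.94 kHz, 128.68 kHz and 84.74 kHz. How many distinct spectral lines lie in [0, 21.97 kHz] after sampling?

fs/2 = 21.97 kHz.
194.56 kHz mod fs = 18.8 kHz.
18.8 kHz ≤ fs/2 = 21.97 kHz, appears at 18.8 kHz.
65.06 kHz mod fs = 21.12 kHz.
21.12 kHz ≤ fs/2 = 21.97 kHz, appears at 21.12 kHz.
184.94 kHz mod fs = 9.18 kHz.
9.18 kHz ≤ fs/2 = 21.97 kHz, appears at 9.18 kHz.
128.68 kHz mod fs = 40.8 kHz.
40.8 kHz > fs/2 = 21.97 kHz, folds to fs − 40.8 kHz = 3.14 kHz.
84.74 kHz mod fs = 40.8 kHz.
40.8 kHz > fs/2 = 21.97 kHz, folds to fs − 40.8 kHz = 3.14 kHz.
Distinct values: {3.14 kHz, 9.18 kHz, 18.8 kHz, 21.12 kHz} → 4.

4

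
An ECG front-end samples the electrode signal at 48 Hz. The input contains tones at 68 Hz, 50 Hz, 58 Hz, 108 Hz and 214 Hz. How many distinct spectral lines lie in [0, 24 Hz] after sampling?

fs/2 = 24 Hz.
68 Hz mod fs = 20 Hz.
20 Hz ≤ fs/2 = 24 Hz, appears at 20 Hz.
50 Hz mod fs = 2 Hz.
2 Hz ≤ fs/2 = 24 Hz, appears at 2 Hz.
58 Hz mod fs = 10 Hz.
10 Hz ≤ fs/2 = 24 Hz, appears at 10 Hz.
108 Hz mod fs = 12 Hz.
12 Hz ≤ fs/2 = 24 Hz, appears at 12 Hz.
214 Hz mod fs = 22 Hz.
22 Hz ≤ fs/2 = 24 Hz, appears at 22 Hz.
Distinct values: {2 Hz, 10 Hz, 12 Hz, 20 Hz, 22 Hz} → 5.

5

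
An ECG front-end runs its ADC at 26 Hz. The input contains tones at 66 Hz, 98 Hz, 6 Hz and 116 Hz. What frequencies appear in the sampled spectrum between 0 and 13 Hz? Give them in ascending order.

fs/2 = 13 Hz.
66 Hz mod fs = 14 Hz.
14 Hz > fs/2 = 13 Hz, folds to fs − 14 Hz = 12 Hz.
98 Hz mod fs = 20 Hz.
20 Hz > fs/2 = 13 Hz, folds to fs − 20 Hz = 6 Hz.
6 Hz ≤ fs/2 = 13 Hz, passes unchanged.
116 Hz mod fs = 12 Hz.
12 Hz ≤ fs/2 = 13 Hz, appears at 12 Hz.
Distinct values: {6 Hz, 12 Hz}.

6 Hz, 12 Hz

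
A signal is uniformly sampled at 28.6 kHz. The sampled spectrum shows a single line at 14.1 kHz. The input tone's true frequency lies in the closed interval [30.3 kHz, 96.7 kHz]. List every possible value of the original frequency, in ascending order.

42.7 kHz, 43.1 kHz, 71.3 kHz, 71.7 kHz

Frequencies that alias to 14.1 kHz are k·fs ± 14.1 kHz for integer k ≥ 0.
k=0: 14.1 kHz.
k=1: 14.5 kHz, 42.7 kHz.
k=2: 43.1 kHz, 71.3 kHz.
k=3: 71.7 kHz, 99.9 kHz.
k=4: 100.3 kHz, 128.5 kHz.
Within [30.3 kHz, 96.7 kHz]: 42.7 kHz, 43.1 kHz, 71.3 kHz, 71.7 kHz.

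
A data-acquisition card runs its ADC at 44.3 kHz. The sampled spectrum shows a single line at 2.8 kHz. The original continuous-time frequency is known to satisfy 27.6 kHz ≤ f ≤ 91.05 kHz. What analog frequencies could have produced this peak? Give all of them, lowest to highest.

Frequencies that alias to 2.8 kHz are k·fs ± 2.8 kHz for integer k ≥ 0.
k=0: 2.8 kHz.
k=1: 41.5 kHz, 47.1 kHz.
k=2: 85.8 kHz, 91.4 kHz.
k=3: 130.1 kHz, 135.7 kHz.
Within [27.6 kHz, 91.05 kHz]: 41.5 kHz, 47.1 kHz, 85.8 kHz.

41.5 kHz, 47.1 kHz, 85.8 kHz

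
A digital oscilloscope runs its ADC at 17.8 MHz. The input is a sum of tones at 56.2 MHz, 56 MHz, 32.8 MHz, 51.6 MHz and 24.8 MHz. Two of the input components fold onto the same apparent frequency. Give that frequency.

fs/2 = 8.9 MHz.
56.2 MHz mod fs = 2.8 MHz.
2.8 MHz ≤ fs/2 = 8.9 MHz, appears at 2.8 MHz.
56 MHz mod fs = 2.6 MHz.
2.6 MHz ≤ fs/2 = 8.9 MHz, appears at 2.6 MHz.
32.8 MHz mod fs = 15 MHz.
15 MHz > fs/2 = 8.9 MHz, folds to fs − 15 MHz = 2.8 MHz.
51.6 MHz mod fs = 16 MHz.
16 MHz > fs/2 = 8.9 MHz, folds to fs − 16 MHz = 1.8 MHz.
24.8 MHz mod fs = 7 MHz.
7 MHz ≤ fs/2 = 8.9 MHz, appears at 7 MHz.
32.8 MHz and 56.2 MHz both map to 2.8 MHz.

2.8 MHz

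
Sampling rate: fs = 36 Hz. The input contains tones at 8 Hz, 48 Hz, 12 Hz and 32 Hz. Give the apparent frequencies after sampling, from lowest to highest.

fs/2 = 18 Hz.
8 Hz ≤ fs/2 = 18 Hz, passes unchanged.
48 Hz mod fs = 12 Hz.
12 Hz ≤ fs/2 = 18 Hz, appears at 12 Hz.
12 Hz ≤ fs/2 = 18 Hz, passes unchanged.
32 Hz > fs/2 = 18 Hz, folds to fs − 32 Hz = 4 Hz.
Distinct values: {4 Hz, 8 Hz, 12 Hz}.

4 Hz, 8 Hz, 12 Hz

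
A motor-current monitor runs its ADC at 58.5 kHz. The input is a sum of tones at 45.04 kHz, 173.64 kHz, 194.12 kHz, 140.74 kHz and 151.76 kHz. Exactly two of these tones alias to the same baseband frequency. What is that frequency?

fs/2 = 29.25 kHz.
45.04 kHz > fs/2 = 29.25 kHz, folds to fs − 45.04 kHz = 13.46 kHz.
173.64 kHz mod fs = 56.64 kHz.
56.64 kHz > fs/2 = 29.25 kHz, folds to fs − 56.64 kHz = 1.86 kHz.
194.12 kHz mod fs = 18.62 kHz.
18.62 kHz ≤ fs/2 = 29.25 kHz, appears at 18.62 kHz.
140.74 kHz mod fs = 23.74 kHz.
23.74 kHz ≤ fs/2 = 29.25 kHz, appears at 23.74 kHz.
151.76 kHz mod fs = 34.76 kHz.
34.76 kHz > fs/2 = 29.25 kHz, folds to fs − 34.76 kHz = 23.74 kHz.
140.74 kHz and 151.76 kHz both map to 23.74 kHz.

23.74 kHz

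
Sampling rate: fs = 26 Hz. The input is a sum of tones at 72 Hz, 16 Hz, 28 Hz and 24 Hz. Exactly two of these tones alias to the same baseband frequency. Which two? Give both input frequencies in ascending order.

fs/2 = 13 Hz.
72 Hz mod fs = 20 Hz.
20 Hz > fs/2 = 13 Hz, folds to fs − 20 Hz = 6 Hz.
16 Hz > fs/2 = 13 Hz, folds to fs − 16 Hz = 10 Hz.
28 Hz mod fs = 2 Hz.
2 Hz ≤ fs/2 = 13 Hz, appears at 2 Hz.
24 Hz > fs/2 = 13 Hz, folds to fs − 24 Hz = 2 Hz.
24 Hz and 28 Hz both map to 2 Hz.

24 Hz, 28 Hz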